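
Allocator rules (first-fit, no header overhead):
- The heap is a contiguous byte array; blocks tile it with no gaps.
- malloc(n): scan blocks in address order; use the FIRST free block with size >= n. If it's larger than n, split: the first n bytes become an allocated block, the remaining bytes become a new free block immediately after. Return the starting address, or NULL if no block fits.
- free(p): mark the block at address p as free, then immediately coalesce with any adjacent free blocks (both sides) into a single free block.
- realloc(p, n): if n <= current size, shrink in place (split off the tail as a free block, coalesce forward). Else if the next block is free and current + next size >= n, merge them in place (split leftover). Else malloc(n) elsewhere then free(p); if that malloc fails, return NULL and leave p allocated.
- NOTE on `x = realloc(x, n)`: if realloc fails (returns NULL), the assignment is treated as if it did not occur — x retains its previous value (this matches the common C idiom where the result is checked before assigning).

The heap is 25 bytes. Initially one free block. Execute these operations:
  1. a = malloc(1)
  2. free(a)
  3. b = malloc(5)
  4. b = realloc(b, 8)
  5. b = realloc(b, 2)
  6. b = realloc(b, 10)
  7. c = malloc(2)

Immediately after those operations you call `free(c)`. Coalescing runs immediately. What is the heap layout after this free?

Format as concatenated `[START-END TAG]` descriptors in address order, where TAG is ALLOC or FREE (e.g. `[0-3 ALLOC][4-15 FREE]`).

Answer: [0-9 ALLOC][10-24 FREE]

Derivation:
Op 1: a = malloc(1) -> a = 0; heap: [0-0 ALLOC][1-24 FREE]
Op 2: free(a) -> (freed a); heap: [0-24 FREE]
Op 3: b = malloc(5) -> b = 0; heap: [0-4 ALLOC][5-24 FREE]
Op 4: b = realloc(b, 8) -> b = 0; heap: [0-7 ALLOC][8-24 FREE]
Op 5: b = realloc(b, 2) -> b = 0; heap: [0-1 ALLOC][2-24 FREE]
Op 6: b = realloc(b, 10) -> b = 0; heap: [0-9 ALLOC][10-24 FREE]
Op 7: c = malloc(2) -> c = 10; heap: [0-9 ALLOC][10-11 ALLOC][12-24 FREE]
free(c): c = 10 -> block [10-11 ALLOC]; mark free, coalesce with adjacent free neighbors -> [0-9 ALLOC][10-24 FREE]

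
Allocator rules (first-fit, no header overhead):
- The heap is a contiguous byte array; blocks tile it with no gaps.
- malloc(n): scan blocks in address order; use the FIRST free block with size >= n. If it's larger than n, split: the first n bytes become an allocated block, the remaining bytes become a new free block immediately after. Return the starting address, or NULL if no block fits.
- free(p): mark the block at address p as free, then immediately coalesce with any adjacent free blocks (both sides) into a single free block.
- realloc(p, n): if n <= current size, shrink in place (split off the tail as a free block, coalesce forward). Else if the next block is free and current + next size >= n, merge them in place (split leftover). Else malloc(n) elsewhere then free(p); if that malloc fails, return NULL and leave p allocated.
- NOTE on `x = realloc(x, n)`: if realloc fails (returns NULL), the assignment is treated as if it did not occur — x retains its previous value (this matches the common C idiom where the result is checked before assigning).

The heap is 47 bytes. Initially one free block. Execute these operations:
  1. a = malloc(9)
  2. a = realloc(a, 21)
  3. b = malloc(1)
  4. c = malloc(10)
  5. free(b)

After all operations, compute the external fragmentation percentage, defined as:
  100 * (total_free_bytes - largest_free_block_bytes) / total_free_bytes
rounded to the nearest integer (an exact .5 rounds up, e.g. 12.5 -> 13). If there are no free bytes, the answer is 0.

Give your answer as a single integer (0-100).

Op 1: a = malloc(9) -> a = 0; heap: [0-8 ALLOC][9-46 FREE]
Op 2: a = realloc(a, 21) -> a = 0; heap: [0-20 ALLOC][21-46 FREE]
Op 3: b = malloc(1) -> b = 21; heap: [0-20 ALLOC][21-21 ALLOC][22-46 FREE]
Op 4: c = malloc(10) -> c = 22; heap: [0-20 ALLOC][21-21 ALLOC][22-31 ALLOC][32-46 FREE]
Op 5: free(b) -> (freed b); heap: [0-20 ALLOC][21-21 FREE][22-31 ALLOC][32-46 FREE]
Free blocks: [1 15] total_free=16 largest=15 -> 100*(16-15)/16 = 100/16 = 6.25 -> rounds to 6

Answer: 6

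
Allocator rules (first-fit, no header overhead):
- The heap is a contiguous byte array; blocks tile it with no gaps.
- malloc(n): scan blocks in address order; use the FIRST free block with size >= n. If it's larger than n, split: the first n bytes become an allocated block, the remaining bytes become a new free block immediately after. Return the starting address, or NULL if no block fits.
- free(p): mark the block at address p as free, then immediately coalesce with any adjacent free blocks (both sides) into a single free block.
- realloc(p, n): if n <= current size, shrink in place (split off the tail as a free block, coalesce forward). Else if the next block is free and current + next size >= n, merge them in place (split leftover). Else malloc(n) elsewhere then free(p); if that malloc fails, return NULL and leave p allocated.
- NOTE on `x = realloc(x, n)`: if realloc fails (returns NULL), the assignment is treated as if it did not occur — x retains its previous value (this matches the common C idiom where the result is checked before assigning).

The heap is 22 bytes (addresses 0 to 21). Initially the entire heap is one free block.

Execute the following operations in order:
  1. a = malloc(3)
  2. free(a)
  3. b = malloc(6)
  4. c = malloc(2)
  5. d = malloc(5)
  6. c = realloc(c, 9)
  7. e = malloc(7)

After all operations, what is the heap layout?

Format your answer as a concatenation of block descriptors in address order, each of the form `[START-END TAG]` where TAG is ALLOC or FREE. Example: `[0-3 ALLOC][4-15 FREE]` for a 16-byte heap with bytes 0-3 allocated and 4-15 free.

Op 1: a = malloc(3) -> a = 0; heap: [0-2 ALLOC][3-21 FREE]
Op 2: free(a) -> (freed a); heap: [0-21 FREE]
Op 3: b = malloc(6) -> b = 0; heap: [0-5 ALLOC][6-21 FREE]
Op 4: c = malloc(2) -> c = 6; heap: [0-5 ALLOC][6-7 ALLOC][8-21 FREE]
Op 5: d = malloc(5) -> d = 8; heap: [0-5 ALLOC][6-7 ALLOC][8-12 ALLOC][13-21 FREE]
Op 6: c = realloc(c, 9) -> c = 13; heap: [0-5 ALLOC][6-7 FREE][8-12 ALLOC][13-21 ALLOC]
Op 7: e = malloc(7) -> e = NULL; heap: [0-5 ALLOC][6-7 FREE][8-12 ALLOC][13-21 ALLOC]

Answer: [0-5 ALLOC][6-7 FREE][8-12 ALLOC][13-21 ALLOC]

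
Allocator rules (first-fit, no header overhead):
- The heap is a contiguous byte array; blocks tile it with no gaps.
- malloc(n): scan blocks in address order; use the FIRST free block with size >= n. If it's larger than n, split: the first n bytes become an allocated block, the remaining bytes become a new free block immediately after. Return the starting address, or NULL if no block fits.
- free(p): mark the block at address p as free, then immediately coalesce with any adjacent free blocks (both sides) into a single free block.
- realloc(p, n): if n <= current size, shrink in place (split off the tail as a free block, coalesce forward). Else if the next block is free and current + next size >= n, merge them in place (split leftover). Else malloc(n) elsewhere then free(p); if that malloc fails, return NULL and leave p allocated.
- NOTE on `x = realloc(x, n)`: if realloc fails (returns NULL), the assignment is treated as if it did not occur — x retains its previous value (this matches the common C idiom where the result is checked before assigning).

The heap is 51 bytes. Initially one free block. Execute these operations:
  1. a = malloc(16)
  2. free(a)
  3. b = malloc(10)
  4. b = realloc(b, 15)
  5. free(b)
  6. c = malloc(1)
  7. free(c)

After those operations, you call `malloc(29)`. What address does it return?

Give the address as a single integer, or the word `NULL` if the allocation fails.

Op 1: a = malloc(16) -> a = 0; heap: [0-15 ALLOC][16-50 FREE]
Op 2: free(a) -> (freed a); heap: [0-50 FREE]
Op 3: b = malloc(10) -> b = 0; heap: [0-9 ALLOC][10-50 FREE]
Op 4: b = realloc(b, 15) -> b = 0; heap: [0-14 ALLOC][15-50 FREE]
Op 5: free(b) -> (freed b); heap: [0-50 FREE]
Op 6: c = malloc(1) -> c = 0; heap: [0-0 ALLOC][1-50 FREE]
Op 7: free(c) -> (freed c); heap: [0-50 FREE]
malloc(29): first-fit scan over [0-50 FREE] -> 0

Answer: 0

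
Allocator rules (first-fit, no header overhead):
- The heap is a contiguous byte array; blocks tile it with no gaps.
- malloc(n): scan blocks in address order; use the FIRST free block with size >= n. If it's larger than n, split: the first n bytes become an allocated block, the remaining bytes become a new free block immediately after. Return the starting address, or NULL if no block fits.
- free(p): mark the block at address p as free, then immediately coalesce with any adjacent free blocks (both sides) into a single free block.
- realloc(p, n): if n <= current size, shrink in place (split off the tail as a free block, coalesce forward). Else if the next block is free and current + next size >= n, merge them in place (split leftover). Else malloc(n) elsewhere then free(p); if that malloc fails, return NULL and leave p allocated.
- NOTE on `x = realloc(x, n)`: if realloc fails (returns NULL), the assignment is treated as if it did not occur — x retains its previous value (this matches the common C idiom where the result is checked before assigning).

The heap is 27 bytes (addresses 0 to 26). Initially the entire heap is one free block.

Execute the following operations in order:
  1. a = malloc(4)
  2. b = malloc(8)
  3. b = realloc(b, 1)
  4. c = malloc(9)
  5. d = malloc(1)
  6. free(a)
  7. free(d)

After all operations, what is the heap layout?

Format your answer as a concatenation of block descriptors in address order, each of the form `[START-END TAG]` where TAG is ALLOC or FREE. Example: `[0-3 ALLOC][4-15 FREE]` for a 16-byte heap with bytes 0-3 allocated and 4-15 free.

Op 1: a = malloc(4) -> a = 0; heap: [0-3 ALLOC][4-26 FREE]
Op 2: b = malloc(8) -> b = 4; heap: [0-3 ALLOC][4-11 ALLOC][12-26 FREE]
Op 3: b = realloc(b, 1) -> b = 4; heap: [0-3 ALLOC][4-4 ALLOC][5-26 FREE]
Op 4: c = malloc(9) -> c = 5; heap: [0-3 ALLOC][4-4 ALLOC][5-13 ALLOC][14-26 FREE]
Op 5: d = malloc(1) -> d = 14; heap: [0-3 ALLOC][4-4 ALLOC][5-13 ALLOC][14-14 ALLOC][15-26 FREE]
Op 6: free(a) -> (freed a); heap: [0-3 FREE][4-4 ALLOC][5-13 ALLOC][14-14 ALLOC][15-26 FREE]
Op 7: free(d) -> (freed d); heap: [0-3 FREE][4-4 ALLOC][5-13 ALLOC][14-26 FREE]

Answer: [0-3 FREE][4-4 ALLOC][5-13 ALLOC][14-26 FREE]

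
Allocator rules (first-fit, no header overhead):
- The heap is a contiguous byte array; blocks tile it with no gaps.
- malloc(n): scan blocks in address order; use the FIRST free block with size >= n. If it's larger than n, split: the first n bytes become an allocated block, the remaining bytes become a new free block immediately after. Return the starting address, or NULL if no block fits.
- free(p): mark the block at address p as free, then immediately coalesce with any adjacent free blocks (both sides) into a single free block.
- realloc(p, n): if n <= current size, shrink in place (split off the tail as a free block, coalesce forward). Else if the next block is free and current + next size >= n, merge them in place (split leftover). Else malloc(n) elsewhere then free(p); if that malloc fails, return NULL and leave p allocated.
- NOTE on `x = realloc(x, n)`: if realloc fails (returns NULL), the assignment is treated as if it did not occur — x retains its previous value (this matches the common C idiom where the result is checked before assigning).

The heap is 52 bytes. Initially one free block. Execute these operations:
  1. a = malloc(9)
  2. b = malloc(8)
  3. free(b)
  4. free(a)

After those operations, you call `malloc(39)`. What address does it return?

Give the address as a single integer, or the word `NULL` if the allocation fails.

Op 1: a = malloc(9) -> a = 0; heap: [0-8 ALLOC][9-51 FREE]
Op 2: b = malloc(8) -> b = 9; heap: [0-8 ALLOC][9-16 ALLOC][17-51 FREE]
Op 3: free(b) -> (freed b); heap: [0-8 ALLOC][9-51 FREE]
Op 4: free(a) -> (freed a); heap: [0-51 FREE]
malloc(39): first-fit scan over [0-51 FREE] -> 0

Answer: 0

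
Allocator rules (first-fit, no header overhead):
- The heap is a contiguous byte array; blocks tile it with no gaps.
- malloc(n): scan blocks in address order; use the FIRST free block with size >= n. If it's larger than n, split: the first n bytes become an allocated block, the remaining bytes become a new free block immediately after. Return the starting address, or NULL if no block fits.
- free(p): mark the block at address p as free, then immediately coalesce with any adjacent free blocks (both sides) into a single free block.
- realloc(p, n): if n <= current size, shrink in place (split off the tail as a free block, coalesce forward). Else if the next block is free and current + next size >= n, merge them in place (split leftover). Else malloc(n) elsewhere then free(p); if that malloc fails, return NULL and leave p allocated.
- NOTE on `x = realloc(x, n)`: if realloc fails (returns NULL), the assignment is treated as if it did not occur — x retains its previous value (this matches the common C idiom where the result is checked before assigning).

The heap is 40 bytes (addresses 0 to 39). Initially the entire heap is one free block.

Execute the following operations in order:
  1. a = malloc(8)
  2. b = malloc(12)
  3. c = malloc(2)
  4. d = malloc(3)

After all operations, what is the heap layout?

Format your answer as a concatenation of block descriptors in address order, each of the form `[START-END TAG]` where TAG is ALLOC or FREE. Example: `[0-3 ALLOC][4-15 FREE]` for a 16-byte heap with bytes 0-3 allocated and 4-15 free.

Op 1: a = malloc(8) -> a = 0; heap: [0-7 ALLOC][8-39 FREE]
Op 2: b = malloc(12) -> b = 8; heap: [0-7 ALLOC][8-19 ALLOC][20-39 FREE]
Op 3: c = malloc(2) -> c = 20; heap: [0-7 ALLOC][8-19 ALLOC][20-21 ALLOC][22-39 FREE]
Op 4: d = malloc(3) -> d = 22; heap: [0-7 ALLOC][8-19 ALLOC][20-21 ALLOC][22-24 ALLOC][25-39 FREE]

Answer: [0-7 ALLOC][8-19 ALLOC][20-21 ALLOC][22-24 ALLOC][25-39 FREE]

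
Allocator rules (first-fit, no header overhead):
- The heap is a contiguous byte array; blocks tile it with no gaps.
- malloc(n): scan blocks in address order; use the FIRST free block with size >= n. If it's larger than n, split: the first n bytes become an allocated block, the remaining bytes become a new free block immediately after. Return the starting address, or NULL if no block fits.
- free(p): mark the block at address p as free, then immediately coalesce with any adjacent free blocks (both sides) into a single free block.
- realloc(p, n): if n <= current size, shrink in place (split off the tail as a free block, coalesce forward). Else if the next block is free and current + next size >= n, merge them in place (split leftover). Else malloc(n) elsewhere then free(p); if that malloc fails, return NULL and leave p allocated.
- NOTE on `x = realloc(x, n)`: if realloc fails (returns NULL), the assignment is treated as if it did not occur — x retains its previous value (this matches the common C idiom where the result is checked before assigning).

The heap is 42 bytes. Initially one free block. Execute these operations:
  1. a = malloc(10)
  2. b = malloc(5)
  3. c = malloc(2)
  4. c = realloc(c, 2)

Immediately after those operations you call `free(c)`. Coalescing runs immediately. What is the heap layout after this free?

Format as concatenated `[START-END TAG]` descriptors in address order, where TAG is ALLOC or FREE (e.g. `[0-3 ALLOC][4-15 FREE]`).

Answer: [0-9 ALLOC][10-14 ALLOC][15-41 FREE]

Derivation:
Op 1: a = malloc(10) -> a = 0; heap: [0-9 ALLOC][10-41 FREE]
Op 2: b = malloc(5) -> b = 10; heap: [0-9 ALLOC][10-14 ALLOC][15-41 FREE]
Op 3: c = malloc(2) -> c = 15; heap: [0-9 ALLOC][10-14 ALLOC][15-16 ALLOC][17-41 FREE]
Op 4: c = realloc(c, 2) -> c = 15; heap: [0-9 ALLOC][10-14 ALLOC][15-16 ALLOC][17-41 FREE]
free(c): c = 15 -> block [15-16 ALLOC]; mark free, coalesce with adjacent free neighbors -> [0-9 ALLOC][10-14 ALLOC][15-41 FREE]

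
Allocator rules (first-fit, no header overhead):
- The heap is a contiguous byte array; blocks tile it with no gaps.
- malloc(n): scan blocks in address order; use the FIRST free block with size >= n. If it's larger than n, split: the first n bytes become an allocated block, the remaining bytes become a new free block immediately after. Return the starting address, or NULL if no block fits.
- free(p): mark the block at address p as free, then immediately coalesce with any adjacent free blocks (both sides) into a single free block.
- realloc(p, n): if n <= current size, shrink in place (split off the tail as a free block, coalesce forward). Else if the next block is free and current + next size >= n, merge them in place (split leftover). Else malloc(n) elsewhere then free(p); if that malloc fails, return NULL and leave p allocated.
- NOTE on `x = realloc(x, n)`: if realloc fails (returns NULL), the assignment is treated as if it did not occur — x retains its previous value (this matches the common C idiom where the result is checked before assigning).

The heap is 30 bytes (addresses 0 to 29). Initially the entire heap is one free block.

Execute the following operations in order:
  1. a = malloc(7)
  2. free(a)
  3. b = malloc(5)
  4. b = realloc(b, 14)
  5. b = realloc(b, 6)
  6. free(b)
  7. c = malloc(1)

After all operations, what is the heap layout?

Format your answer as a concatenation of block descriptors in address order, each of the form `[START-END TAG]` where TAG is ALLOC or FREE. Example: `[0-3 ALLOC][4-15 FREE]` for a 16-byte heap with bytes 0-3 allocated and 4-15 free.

Op 1: a = malloc(7) -> a = 0; heap: [0-6 ALLOC][7-29 FREE]
Op 2: free(a) -> (freed a); heap: [0-29 FREE]
Op 3: b = malloc(5) -> b = 0; heap: [0-4 ALLOC][5-29 FREE]
Op 4: b = realloc(b, 14) -> b = 0; heap: [0-13 ALLOC][14-29 FREE]
Op 5: b = realloc(b, 6) -> b = 0; heap: [0-5 ALLOC][6-29 FREE]
Op 6: free(b) -> (freed b); heap: [0-29 FREE]
Op 7: c = malloc(1) -> c = 0; heap: [0-0 ALLOC][1-29 FREE]

Answer: [0-0 ALLOC][1-29 FREE]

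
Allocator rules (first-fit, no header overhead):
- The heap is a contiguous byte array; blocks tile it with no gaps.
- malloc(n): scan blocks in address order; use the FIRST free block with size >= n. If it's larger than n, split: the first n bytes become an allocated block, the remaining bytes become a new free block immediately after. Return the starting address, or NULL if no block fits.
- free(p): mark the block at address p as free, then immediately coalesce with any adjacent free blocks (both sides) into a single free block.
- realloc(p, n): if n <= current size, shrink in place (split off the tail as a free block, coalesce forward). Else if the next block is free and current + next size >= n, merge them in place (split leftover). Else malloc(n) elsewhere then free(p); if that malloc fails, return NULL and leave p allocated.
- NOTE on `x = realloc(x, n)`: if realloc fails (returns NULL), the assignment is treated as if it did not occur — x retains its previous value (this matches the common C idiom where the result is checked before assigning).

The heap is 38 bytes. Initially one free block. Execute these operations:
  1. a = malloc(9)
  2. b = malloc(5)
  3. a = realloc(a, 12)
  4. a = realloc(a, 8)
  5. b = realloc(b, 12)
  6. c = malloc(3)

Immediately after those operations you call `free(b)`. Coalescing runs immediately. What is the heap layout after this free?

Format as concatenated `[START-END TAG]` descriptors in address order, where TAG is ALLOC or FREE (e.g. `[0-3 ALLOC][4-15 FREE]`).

Answer: [0-2 ALLOC][3-13 FREE][14-21 ALLOC][22-37 FREE]

Derivation:
Op 1: a = malloc(9) -> a = 0; heap: [0-8 ALLOC][9-37 FREE]
Op 2: b = malloc(5) -> b = 9; heap: [0-8 ALLOC][9-13 ALLOC][14-37 FREE]
Op 3: a = realloc(a, 12) -> a = 14; heap: [0-8 FREE][9-13 ALLOC][14-25 ALLOC][26-37 FREE]
Op 4: a = realloc(a, 8) -> a = 14; heap: [0-8 FREE][9-13 ALLOC][14-21 ALLOC][22-37 FREE]
Op 5: b = realloc(b, 12) -> b = 22; heap: [0-13 FREE][14-21 ALLOC][22-33 ALLOC][34-37 FREE]
Op 6: c = malloc(3) -> c = 0; heap: [0-2 ALLOC][3-13 FREE][14-21 ALLOC][22-33 ALLOC][34-37 FREE]
free(b): b = 22 -> block [22-33 ALLOC]; mark free, coalesce with adjacent free neighbors -> [0-2 ALLOC][3-13 FREE][14-21 ALLOC][22-37 FREE]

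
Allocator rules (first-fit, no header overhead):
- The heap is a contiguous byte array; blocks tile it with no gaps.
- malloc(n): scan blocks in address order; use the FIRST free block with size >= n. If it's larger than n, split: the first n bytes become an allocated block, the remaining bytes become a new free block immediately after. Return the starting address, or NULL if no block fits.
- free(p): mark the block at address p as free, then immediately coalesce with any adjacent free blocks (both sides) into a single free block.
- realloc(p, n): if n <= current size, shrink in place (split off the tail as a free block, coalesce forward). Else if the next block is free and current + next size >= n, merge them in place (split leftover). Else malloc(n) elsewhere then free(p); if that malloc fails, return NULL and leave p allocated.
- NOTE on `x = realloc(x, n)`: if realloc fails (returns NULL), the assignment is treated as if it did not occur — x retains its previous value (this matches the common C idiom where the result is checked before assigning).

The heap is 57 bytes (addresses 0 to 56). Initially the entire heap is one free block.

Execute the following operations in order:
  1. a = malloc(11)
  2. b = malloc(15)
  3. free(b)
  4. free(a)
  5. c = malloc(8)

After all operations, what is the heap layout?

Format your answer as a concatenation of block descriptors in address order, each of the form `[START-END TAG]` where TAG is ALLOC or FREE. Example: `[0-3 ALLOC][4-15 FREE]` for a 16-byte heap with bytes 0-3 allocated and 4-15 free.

Op 1: a = malloc(11) -> a = 0; heap: [0-10 ALLOC][11-56 FREE]
Op 2: b = malloc(15) -> b = 11; heap: [0-10 ALLOC][11-25 ALLOC][26-56 FREE]
Op 3: free(b) -> (freed b); heap: [0-10 ALLOC][11-56 FREE]
Op 4: free(a) -> (freed a); heap: [0-56 FREE]
Op 5: c = malloc(8) -> c = 0; heap: [0-7 ALLOC][8-56 FREE]

Answer: [0-7 ALLOC][8-56 FREE]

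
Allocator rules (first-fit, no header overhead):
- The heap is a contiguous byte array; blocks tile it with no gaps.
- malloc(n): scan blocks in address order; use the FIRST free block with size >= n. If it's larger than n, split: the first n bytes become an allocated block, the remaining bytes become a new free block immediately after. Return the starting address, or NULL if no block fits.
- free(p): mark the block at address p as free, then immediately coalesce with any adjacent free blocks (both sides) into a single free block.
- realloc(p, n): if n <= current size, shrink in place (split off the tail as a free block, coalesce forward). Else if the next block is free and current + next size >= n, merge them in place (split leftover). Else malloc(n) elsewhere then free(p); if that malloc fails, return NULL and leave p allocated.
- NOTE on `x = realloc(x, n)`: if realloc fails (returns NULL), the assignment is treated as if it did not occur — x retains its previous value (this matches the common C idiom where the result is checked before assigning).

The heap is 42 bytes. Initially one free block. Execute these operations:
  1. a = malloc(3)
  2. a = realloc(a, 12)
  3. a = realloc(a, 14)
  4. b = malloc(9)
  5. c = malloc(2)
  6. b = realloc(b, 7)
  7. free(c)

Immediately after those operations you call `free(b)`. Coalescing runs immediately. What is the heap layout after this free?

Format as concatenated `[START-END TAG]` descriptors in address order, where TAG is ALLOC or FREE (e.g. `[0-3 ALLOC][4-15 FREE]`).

Answer: [0-13 ALLOC][14-41 FREE]

Derivation:
Op 1: a = malloc(3) -> a = 0; heap: [0-2 ALLOC][3-41 FREE]
Op 2: a = realloc(a, 12) -> a = 0; heap: [0-11 ALLOC][12-41 FREE]
Op 3: a = realloc(a, 14) -> a = 0; heap: [0-13 ALLOC][14-41 FREE]
Op 4: b = malloc(9) -> b = 14; heap: [0-13 ALLOC][14-22 ALLOC][23-41 FREE]
Op 5: c = malloc(2) -> c = 23; heap: [0-13 ALLOC][14-22 ALLOC][23-24 ALLOC][25-41 FREE]
Op 6: b = realloc(b, 7) -> b = 14; heap: [0-13 ALLOC][14-20 ALLOC][21-22 FREE][23-24 ALLOC][25-41 FREE]
Op 7: free(c) -> (freed c); heap: [0-13 ALLOC][14-20 ALLOC][21-41 FREE]
free(b): b = 14 -> block [14-20 ALLOC]; mark free, coalesce with adjacent free neighbors -> [0-13 ALLOC][14-41 FREE]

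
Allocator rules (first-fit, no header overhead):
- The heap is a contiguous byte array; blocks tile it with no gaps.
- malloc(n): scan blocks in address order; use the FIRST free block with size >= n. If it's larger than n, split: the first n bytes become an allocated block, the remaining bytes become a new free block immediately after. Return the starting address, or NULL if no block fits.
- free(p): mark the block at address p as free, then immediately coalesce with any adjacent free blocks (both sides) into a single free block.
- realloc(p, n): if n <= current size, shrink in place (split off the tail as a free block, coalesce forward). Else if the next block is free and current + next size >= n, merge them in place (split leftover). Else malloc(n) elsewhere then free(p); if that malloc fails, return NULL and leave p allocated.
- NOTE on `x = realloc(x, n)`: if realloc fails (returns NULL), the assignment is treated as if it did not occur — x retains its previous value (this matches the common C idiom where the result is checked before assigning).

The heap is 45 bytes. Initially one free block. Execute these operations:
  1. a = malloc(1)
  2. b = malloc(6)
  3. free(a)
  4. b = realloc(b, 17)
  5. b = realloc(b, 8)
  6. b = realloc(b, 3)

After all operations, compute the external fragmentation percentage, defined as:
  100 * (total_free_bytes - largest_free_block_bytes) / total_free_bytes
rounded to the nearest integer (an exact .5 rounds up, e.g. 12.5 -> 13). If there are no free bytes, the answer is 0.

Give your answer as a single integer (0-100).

Answer: 2

Derivation:
Op 1: a = malloc(1) -> a = 0; heap: [0-0 ALLOC][1-44 FREE]
Op 2: b = malloc(6) -> b = 1; heap: [0-0 ALLOC][1-6 ALLOC][7-44 FREE]
Op 3: free(a) -> (freed a); heap: [0-0 FREE][1-6 ALLOC][7-44 FREE]
Op 4: b = realloc(b, 17) -> b = 1; heap: [0-0 FREE][1-17 ALLOC][18-44 FREE]
Op 5: b = realloc(b, 8) -> b = 1; heap: [0-0 FREE][1-8 ALLOC][9-44 FREE]
Op 6: b = realloc(b, 3) -> b = 1; heap: [0-0 FREE][1-3 ALLOC][4-44 FREE]
Free blocks: [1 41] total_free=42 largest=41 -> 100*(42-41)/42 = 100/42 ≈ 2.381 -> rounds to 2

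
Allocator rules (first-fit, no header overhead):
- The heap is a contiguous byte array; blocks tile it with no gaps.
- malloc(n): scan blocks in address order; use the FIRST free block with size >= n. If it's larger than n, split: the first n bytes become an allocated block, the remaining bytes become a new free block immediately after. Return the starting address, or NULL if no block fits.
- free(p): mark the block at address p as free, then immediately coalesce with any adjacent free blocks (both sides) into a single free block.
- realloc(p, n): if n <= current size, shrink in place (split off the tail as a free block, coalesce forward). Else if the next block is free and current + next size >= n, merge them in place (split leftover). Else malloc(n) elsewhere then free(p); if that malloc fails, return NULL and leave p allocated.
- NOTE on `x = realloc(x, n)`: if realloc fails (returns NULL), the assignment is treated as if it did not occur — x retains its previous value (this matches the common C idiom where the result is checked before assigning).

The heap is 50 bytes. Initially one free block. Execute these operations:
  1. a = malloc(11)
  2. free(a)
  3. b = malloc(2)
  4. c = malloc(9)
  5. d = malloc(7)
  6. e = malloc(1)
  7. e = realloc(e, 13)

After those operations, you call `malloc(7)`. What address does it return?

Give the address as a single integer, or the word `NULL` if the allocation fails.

Op 1: a = malloc(11) -> a = 0; heap: [0-10 ALLOC][11-49 FREE]
Op 2: free(a) -> (freed a); heap: [0-49 FREE]
Op 3: b = malloc(2) -> b = 0; heap: [0-1 ALLOC][2-49 FREE]
Op 4: c = malloc(9) -> c = 2; heap: [0-1 ALLOC][2-10 ALLOC][11-49 FREE]
Op 5: d = malloc(7) -> d = 11; heap: [0-1 ALLOC][2-10 ALLOC][11-17 ALLOC][18-49 FREE]
Op 6: e = malloc(1) -> e = 18; heap: [0-1 ALLOC][2-10 ALLOC][11-17 ALLOC][18-18 ALLOC][19-49 FREE]
Op 7: e = realloc(e, 13) -> e = 18; heap: [0-1 ALLOC][2-10 ALLOC][11-17 ALLOC][18-30 ALLOC][31-49 FREE]
malloc(7): first-fit scan over [0-1 ALLOC][2-10 ALLOC][11-17 ALLOC][18-30 ALLOC][31-49 FREE] -> 31

Answer: 31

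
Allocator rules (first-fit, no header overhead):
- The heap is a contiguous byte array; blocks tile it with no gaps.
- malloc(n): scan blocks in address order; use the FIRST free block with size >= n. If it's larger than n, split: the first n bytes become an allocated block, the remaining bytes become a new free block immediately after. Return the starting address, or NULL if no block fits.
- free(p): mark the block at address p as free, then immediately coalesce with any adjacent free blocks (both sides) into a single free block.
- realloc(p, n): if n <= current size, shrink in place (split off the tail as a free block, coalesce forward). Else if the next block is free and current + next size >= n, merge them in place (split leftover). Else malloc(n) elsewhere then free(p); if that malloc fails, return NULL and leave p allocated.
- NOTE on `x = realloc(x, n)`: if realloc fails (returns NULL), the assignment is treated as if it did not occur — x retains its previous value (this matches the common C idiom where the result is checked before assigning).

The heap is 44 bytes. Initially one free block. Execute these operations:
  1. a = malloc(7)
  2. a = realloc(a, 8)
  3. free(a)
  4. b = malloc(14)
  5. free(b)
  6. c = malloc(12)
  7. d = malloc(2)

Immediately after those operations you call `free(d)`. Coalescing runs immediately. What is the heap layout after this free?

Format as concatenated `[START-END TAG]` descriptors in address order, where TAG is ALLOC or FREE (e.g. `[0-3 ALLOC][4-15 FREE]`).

Op 1: a = malloc(7) -> a = 0; heap: [0-6 ALLOC][7-43 FREE]
Op 2: a = realloc(a, 8) -> a = 0; heap: [0-7 ALLOC][8-43 FREE]
Op 3: free(a) -> (freed a); heap: [0-43 FREE]
Op 4: b = malloc(14) -> b = 0; heap: [0-13 ALLOC][14-43 FREE]
Op 5: free(b) -> (freed b); heap: [0-43 FREE]
Op 6: c = malloc(12) -> c = 0; heap: [0-11 ALLOC][12-43 FREE]
Op 7: d = malloc(2) -> d = 12; heap: [0-11 ALLOC][12-13 ALLOC][14-43 FREE]
free(d): d = 12 -> block [12-13 ALLOC]; mark free, coalesce with adjacent free neighbors -> [0-11 ALLOC][12-43 FREE]

Answer: [0-11 ALLOC][12-43 FREE]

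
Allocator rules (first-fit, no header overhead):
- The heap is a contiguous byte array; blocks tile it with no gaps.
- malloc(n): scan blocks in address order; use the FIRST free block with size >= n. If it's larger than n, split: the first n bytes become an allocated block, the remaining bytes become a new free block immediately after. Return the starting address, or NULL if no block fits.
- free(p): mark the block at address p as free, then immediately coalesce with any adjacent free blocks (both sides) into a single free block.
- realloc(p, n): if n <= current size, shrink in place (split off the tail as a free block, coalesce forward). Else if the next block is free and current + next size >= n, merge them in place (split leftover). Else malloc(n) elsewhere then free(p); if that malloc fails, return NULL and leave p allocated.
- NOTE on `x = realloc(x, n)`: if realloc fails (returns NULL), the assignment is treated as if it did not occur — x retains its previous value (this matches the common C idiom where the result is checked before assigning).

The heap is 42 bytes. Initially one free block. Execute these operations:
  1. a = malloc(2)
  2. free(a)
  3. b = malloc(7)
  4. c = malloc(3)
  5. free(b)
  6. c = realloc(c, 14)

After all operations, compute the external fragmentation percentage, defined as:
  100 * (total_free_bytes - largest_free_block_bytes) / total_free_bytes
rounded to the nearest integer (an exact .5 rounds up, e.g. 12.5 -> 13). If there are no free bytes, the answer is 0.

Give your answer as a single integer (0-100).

Op 1: a = malloc(2) -> a = 0; heap: [0-1 ALLOC][2-41 FREE]
Op 2: free(a) -> (freed a); heap: [0-41 FREE]
Op 3: b = malloc(7) -> b = 0; heap: [0-6 ALLOC][7-41 FREE]
Op 4: c = malloc(3) -> c = 7; heap: [0-6 ALLOC][7-9 ALLOC][10-41 FREE]
Op 5: free(b) -> (freed b); heap: [0-6 FREE][7-9 ALLOC][10-41 FREE]
Op 6: c = realloc(c, 14) -> c = 7; heap: [0-6 FREE][7-20 ALLOC][21-41 FREE]
Free blocks: [7 21] total_free=28 largest=21 -> 100*(28-21)/28 = 700/28 = 25

Answer: 25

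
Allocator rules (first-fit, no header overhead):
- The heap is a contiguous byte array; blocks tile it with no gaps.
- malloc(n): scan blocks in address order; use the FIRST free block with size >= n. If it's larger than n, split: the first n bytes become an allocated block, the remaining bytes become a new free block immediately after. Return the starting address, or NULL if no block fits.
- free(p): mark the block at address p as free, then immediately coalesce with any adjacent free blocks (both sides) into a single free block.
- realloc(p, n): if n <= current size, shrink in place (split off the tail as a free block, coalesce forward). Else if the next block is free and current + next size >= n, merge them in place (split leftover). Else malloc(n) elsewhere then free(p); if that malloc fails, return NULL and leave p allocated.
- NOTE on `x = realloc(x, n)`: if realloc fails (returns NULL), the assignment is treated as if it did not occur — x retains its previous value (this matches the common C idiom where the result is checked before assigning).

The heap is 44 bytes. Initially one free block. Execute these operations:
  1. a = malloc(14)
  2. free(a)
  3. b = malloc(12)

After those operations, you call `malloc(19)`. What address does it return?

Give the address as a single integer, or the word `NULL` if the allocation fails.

Op 1: a = malloc(14) -> a = 0; heap: [0-13 ALLOC][14-43 FREE]
Op 2: free(a) -> (freed a); heap: [0-43 FREE]
Op 3: b = malloc(12) -> b = 0; heap: [0-11 ALLOC][12-43 FREE]
malloc(19): first-fit scan over [0-11 ALLOC][12-43 FREE] -> 12

Answer: 12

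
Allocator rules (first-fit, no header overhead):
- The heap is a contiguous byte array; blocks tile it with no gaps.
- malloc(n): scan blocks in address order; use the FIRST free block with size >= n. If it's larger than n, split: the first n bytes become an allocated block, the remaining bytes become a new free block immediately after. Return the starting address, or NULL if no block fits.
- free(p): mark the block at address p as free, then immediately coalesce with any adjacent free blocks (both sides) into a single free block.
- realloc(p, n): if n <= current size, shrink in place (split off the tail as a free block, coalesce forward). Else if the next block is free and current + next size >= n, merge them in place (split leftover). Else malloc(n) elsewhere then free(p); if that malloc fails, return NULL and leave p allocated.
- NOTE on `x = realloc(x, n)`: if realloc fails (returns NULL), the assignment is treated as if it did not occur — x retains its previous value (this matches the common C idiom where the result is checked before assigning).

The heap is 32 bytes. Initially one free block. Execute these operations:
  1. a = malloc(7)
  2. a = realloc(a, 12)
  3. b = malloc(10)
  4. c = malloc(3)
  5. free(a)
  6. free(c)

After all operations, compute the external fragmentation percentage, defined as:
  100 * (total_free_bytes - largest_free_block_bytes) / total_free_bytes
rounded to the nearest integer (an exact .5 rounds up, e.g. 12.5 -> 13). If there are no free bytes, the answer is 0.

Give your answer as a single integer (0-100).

Op 1: a = malloc(7) -> a = 0; heap: [0-6 ALLOC][7-31 FREE]
Op 2: a = realloc(a, 12) -> a = 0; heap: [0-11 ALLOC][12-31 FREE]
Op 3: b = malloc(10) -> b = 12; heap: [0-11 ALLOC][12-21 ALLOC][22-31 FREE]
Op 4: c = malloc(3) -> c = 22; heap: [0-11 ALLOC][12-21 ALLOC][22-24 ALLOC][25-31 FREE]
Op 5: free(a) -> (freed a); heap: [0-11 FREE][12-21 ALLOC][22-24 ALLOC][25-31 FREE]
Op 6: free(c) -> (freed c); heap: [0-11 FREE][12-21 ALLOC][22-31 FREE]
Free blocks: [12 10] total_free=22 largest=12 -> 100*(22-12)/22 = 1000/22 ≈ 45.455 -> rounds to 45

Answer: 45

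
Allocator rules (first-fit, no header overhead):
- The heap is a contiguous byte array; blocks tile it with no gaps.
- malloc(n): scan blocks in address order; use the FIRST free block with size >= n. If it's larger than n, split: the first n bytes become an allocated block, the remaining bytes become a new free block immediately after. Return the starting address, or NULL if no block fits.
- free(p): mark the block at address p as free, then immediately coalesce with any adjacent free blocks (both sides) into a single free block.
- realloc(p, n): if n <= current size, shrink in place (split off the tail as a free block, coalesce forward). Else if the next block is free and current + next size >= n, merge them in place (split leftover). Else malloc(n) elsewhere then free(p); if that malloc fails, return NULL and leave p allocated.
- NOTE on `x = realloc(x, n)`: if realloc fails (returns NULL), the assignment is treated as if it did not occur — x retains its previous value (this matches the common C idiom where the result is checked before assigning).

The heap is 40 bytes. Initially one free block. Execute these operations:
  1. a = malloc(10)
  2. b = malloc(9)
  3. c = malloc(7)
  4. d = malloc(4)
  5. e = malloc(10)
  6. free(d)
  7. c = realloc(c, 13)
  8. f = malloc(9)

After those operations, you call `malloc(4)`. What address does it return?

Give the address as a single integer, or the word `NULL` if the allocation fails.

Op 1: a = malloc(10) -> a = 0; heap: [0-9 ALLOC][10-39 FREE]
Op 2: b = malloc(9) -> b = 10; heap: [0-9 ALLOC][10-18 ALLOC][19-39 FREE]
Op 3: c = malloc(7) -> c = 19; heap: [0-9 ALLOC][10-18 ALLOC][19-25 ALLOC][26-39 FREE]
Op 4: d = malloc(4) -> d = 26; heap: [0-9 ALLOC][10-18 ALLOC][19-25 ALLOC][26-29 ALLOC][30-39 FREE]
Op 5: e = malloc(10) -> e = 30; heap: [0-9 ALLOC][10-18 ALLOC][19-25 ALLOC][26-29 ALLOC][30-39 ALLOC]
Op 6: free(d) -> (freed d); heap: [0-9 ALLOC][10-18 ALLOC][19-25 ALLOC][26-29 FREE][30-39 ALLOC]
Op 7: c = realloc(c, 13) -> NULL (c unchanged); heap: [0-9 ALLOC][10-18 ALLOC][19-25 ALLOC][26-29 FREE][30-39 ALLOC]
Op 8: f = malloc(9) -> f = NULL; heap: [0-9 ALLOC][10-18 ALLOC][19-25 ALLOC][26-29 FREE][30-39 ALLOC]
malloc(4): first-fit scan over [0-9 ALLOC][10-18 ALLOC][19-25 ALLOC][26-29 FREE][30-39 ALLOC] -> 26

Answer: 26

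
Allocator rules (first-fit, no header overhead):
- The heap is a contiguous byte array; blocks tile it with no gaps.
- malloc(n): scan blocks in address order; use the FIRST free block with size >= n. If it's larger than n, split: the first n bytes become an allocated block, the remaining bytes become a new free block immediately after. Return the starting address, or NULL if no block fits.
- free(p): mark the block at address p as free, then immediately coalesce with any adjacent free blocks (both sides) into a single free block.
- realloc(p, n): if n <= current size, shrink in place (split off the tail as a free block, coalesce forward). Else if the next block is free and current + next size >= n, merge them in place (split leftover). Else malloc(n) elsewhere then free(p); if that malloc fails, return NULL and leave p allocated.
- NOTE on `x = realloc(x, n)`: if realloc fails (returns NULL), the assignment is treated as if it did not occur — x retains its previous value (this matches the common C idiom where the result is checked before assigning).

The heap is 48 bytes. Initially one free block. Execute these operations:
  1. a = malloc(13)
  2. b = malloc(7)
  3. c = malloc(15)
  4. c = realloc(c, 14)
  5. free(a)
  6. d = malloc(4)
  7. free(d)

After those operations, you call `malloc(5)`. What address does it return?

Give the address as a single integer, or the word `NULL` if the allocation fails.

Op 1: a = malloc(13) -> a = 0; heap: [0-12 ALLOC][13-47 FREE]
Op 2: b = malloc(7) -> b = 13; heap: [0-12 ALLOC][13-19 ALLOC][20-47 FREE]
Op 3: c = malloc(15) -> c = 20; heap: [0-12 ALLOC][13-19 ALLOC][20-34 ALLOC][35-47 FREE]
Op 4: c = realloc(c, 14) -> c = 20; heap: [0-12 ALLOC][13-19 ALLOC][20-33 ALLOC][34-47 FREE]
Op 5: free(a) -> (freed a); heap: [0-12 FREE][13-19 ALLOC][20-33 ALLOC][34-47 FREE]
Op 6: d = malloc(4) -> d = 0; heap: [0-3 ALLOC][4-12 FREE][13-19 ALLOC][20-33 ALLOC][34-47 FREE]
Op 7: free(d) -> (freed d); heap: [0-12 FREE][13-19 ALLOC][20-33 ALLOC][34-47 FREE]
malloc(5): first-fit scan over [0-12 FREE][13-19 ALLOC][20-33 ALLOC][34-47 FREE] -> 0

Answer: 0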